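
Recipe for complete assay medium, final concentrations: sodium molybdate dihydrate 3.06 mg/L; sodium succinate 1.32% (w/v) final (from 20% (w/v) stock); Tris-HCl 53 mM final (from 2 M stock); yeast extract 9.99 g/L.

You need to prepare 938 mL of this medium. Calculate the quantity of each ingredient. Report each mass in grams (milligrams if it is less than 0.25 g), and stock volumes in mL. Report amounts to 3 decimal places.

sodium molybdate dihydrate 2.870 mg; sodium succinate 61.908 mL; Tris-HCl 24.857 mL; yeast extract 9.371 g

Working volume: 938 mL = 0.938 L.
sodium molybdate dihydrate: 3.06 mg/L × 0.938 L = 2.870 mg
sodium succinate: V = C2·V2/C1 = 1.32% ÷ 20% × 938 mL = 61.908 mL
Tris-HCl: C1V1 = C2V2 → 53 mM × 938 mL ÷ 2000 mM = 24.857 mL
yeast extract: 9.99 g/L × 0.938 L = 9.371 g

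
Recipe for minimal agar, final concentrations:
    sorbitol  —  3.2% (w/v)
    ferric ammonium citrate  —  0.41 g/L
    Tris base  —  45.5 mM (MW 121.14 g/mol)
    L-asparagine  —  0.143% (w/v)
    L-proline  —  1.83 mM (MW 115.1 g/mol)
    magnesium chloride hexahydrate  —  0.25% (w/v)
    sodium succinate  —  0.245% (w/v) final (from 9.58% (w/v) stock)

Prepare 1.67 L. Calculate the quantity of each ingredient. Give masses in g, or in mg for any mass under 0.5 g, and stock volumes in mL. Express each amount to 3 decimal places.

Scale factor relative to 1 L: 1.67.
sorbitol: 3.2 g per 100 mL × 1670 mL ÷ 100 = 53.440 g
ferric ammonium citrate: 0.41 g/L × 1.67 L = 0.685 g
Tris base: 45.5 mmol/L × 121.14 g/mol × 1.67 L ÷ 1000 = 9.205 g
L-asparagine: 0.143 g per 100 mL × 1670 mL ÷ 100 = 2.388 g
L-proline: 1.83 mmol/L × 115.1 mg/mmol × 1.67 L = 351.757 mg
magnesium chloride hexahydrate: 0.25 g per 100 mL × 1670 mL ÷ 100 = 4.175 g
sodium succinate: V = C2·V2/C1 = 0.245% ÷ 9.58% × 1670 mL = 42.709 mL

sorbitol 53.440 g; ferric ammonium citrate 0.685 g; Tris base 9.205 g; L-asparagine 2.388 g; L-proline 351.757 mg; magnesium chloride hexahydrate 4.175 g; sodium succinate 42.709 mL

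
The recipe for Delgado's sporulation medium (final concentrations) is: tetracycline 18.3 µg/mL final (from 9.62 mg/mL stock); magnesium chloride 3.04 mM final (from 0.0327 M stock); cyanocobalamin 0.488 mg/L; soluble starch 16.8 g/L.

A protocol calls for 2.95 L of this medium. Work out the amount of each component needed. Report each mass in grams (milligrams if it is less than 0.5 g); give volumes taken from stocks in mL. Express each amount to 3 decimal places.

Working volume: 2.95 L.
tetracycline: dilute stock: 18.3 µg/mL × 2950 mL ÷ 9620 µg/mL = 5.612 mL
magnesium chloride: dilute stock: 3.04 mM × 2950 mL ÷ 32.7 mM = 274.251 mL
cyanocobalamin: 0.488 mg/L × 2.95 L = 1.440 mg
soluble starch: 16.8 g/L × 2.95 L = 49.560 g

tetracycline 5.612 mL; magnesium chloride 274.251 mL; cyanocobalamin 1.440 mg; soluble starch 49.560 g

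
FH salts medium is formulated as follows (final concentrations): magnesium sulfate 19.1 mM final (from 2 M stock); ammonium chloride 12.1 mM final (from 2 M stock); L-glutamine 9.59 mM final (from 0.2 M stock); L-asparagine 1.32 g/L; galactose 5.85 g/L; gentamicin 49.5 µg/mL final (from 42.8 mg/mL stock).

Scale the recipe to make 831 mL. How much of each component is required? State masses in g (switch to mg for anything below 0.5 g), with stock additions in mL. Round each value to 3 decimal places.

Target volume = 831 mL = 0.831 L.
magnesium sulfate: dilute stock: 19.1 mM × 831 mL ÷ 2000 mM = 7.936 mL
ammonium chloride: C1V1 = C2V2 → 12.1 mM × 831 mL ÷ 2000 mM = 5.028 mL
L-glutamine: V = C2·V2/C1 = 9.59 mM × 831 mL ÷ 200 mM = 39.846 mL
L-asparagine: 1.32 g/L × 0.831 L = 1.097 g
galactose: 5.85 g/L × 0.831 L = 4.861 g
gentamicin: C1V1 = C2V2 → 49.5 µg/mL × 831 mL ÷ 42800 µg/mL = 0.961 mL

magnesium sulfate 7.936 mL; ammonium chloride 5.028 mL; L-glutamine 39.846 mL; L-asparagine 1.097 g; galactose 4.861 g; gentamicin 0.961 mL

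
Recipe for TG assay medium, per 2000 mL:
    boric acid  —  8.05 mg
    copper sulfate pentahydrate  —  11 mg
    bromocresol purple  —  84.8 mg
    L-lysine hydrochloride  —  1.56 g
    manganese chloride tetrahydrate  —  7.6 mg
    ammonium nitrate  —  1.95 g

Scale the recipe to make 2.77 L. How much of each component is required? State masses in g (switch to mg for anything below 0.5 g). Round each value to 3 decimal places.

Scale factor = 2770 mL / 2000 mL = 1.385.
boric acid: 8.05 mg × (2770 mL / 2000 mL) = 11.149 mg
copper sulfate pentahydrate: 11 mg × (2770 mL / 2000 mL) = 15.235 mg
bromocresol purple: 84.8 mg × (2770 mL / 2000 mL) = 117.448 mg
L-lysine hydrochloride: 1.56 g × (2770 mL / 2000 mL) = 2.161 g
manganese chloride tetrahydrate: 7.6 mg × (2770 mL / 2000 mL) = 10.526 mg
ammonium nitrate: 1.95 g × (2770 mL / 2000 mL) = 2.701 g

boric acid 11.149 mg; copper sulfate pentahydrate 15.235 mg; bromocresol purple 117.448 mg; L-lysine hydrochloride 2.161 g; manganese chloride tetrahydrate 10.526 mg; ammonium nitrate 2.701 g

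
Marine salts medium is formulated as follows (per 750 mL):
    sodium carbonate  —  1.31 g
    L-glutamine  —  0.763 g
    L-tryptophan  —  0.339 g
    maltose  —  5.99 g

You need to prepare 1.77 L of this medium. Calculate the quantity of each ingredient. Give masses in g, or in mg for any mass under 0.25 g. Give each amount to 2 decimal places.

Scale factor = 1770 mL / 750 mL = 2.36.
sodium carbonate: 1.31 g × (1770 mL / 750 mL) = 3.09 g
L-glutamine: 0.763 g × (1770 mL / 750 mL) = 1.80 g
L-tryptophan: 0.339 g × (1770 mL / 750 mL) = 0.80 g
maltose: 5.99 g × (1770 mL / 750 mL) = 14.14 g

sodium carbonate 3.09 g; L-glutamine 1.80 g; L-tryptophan 0.80 g; maltose 14.14 g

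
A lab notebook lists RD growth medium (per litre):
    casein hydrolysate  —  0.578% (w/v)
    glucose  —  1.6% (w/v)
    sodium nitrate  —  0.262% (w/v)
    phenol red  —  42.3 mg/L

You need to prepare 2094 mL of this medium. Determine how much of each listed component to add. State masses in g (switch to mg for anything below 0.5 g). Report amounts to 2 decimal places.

casein hydrolysate 12.10 g; glucose 33.50 g; sodium nitrate 5.49 g; phenol red 88.58 mg

Target volume = 2094 mL = 2.094 L.
casein hydrolysate: 0.578 g per 100 mL × 2094 mL ÷ 100 = 12.10 g
glucose: 1.6 g per 100 mL × 2094 mL ÷ 100 = 33.50 g
sodium nitrate: 0.262% w/v = 2.62 g/L → 2.62 × 2.094 L = 5.49 g
phenol red: 42.3 mg/L × 2.094 L = 88.58 mg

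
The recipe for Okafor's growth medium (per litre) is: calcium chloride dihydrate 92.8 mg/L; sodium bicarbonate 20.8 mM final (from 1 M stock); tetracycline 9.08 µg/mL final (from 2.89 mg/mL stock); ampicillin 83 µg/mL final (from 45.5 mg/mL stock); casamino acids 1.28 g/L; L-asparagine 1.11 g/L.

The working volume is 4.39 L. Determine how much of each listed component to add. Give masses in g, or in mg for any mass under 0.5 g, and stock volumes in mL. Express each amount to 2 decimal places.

Working volume: 4.39 L.
calcium chloride dihydrate: 92.8 mg/L × 4.39 L = 407.39 mg
sodium bicarbonate: V = C2·V2/C1 = 20.8 mM × 4390 mL ÷ 1000 mM = 91.31 mL
tetracycline: C1V1 = C2V2 → 9.08 µg/mL × 4390 mL ÷ 2890 µg/mL = 13.79 mL
ampicillin: dilute stock: 83 µg/mL × 4390 mL ÷ 45500 µg/mL = 8.01 mL
casamino acids: 1.28 g/L × 4.39 L = 5.62 g
L-asparagine: 1.11 g/L × 4.39 L = 4.87 g

calcium chloride dihydrate 407.39 mg; sodium bicarbonate 91.31 mL; tetracycline 13.79 mL; ampicillin 8.01 mL; casamino acids 5.62 g; L-asparagine 4.87 g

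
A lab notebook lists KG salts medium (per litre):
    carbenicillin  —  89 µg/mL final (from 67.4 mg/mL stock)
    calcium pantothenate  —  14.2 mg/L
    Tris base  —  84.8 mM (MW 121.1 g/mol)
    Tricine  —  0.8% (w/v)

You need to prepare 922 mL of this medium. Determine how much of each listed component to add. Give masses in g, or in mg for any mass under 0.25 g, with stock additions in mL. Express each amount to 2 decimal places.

Target volume = 922 mL = 0.922 L.
carbenicillin: V = C2·V2/C1 = 89 µg/mL × 922 mL ÷ 67400 µg/mL = 1.22 mL
calcium pantothenate: 14.2 mg/L × 0.922 L = 13.09 mg
Tris base: 84.8 mmol/L × 121.1 g/mol × 0.922 L ÷ 1000 = 9.47 g
Tricine: 0.8% w/v = 8 g/L → 8 × 0.922 L = 7.38 g

carbenicillin 1.22 mL; calcium pantothenate 13.09 mg; Tris base 9.47 g; Tricine 7.38 g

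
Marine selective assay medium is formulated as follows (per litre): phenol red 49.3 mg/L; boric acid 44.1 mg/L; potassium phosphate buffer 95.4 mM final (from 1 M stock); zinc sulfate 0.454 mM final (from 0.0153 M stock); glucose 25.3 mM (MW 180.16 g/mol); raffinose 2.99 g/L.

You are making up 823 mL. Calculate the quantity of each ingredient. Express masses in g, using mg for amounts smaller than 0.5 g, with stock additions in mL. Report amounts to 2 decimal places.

Working volume: 823 mL = 0.823 L.
phenol red: 49.3 mg/L × 0.823 L = 40.57 mg
boric acid: 44.1 mg/L × 0.823 L = 36.29 mg
potassium phosphate buffer: V = C2·V2/C1 = 95.4 mM × 823 mL ÷ 1000 mM = 78.51 mL
zinc sulfate: dilute stock: 0.454 mM × 823 mL ÷ 15.3 mM = 24.42 mL
glucose: 25.3 mmol/L × 180.16 g/mol × 0.823 L ÷ 1000 = 3.75 g
raffinose: 2.99 g/L × 0.823 L = 2.46 g

phenol red 40.57 mg; boric acid 36.29 mg; potassium phosphate buffer 78.51 mL; zinc sulfate 24.42 mL; glucose 3.75 g; raffinose 2.46 g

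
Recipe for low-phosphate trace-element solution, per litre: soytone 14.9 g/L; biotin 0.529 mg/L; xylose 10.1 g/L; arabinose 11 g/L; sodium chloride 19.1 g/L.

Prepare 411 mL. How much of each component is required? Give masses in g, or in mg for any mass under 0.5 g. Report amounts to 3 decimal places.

Scale factor relative to 1 L: 0.411.
soytone: 14.9 g/L × 0.411 L = 6.124 g
biotin: 0.529 mg/L × 0.411 L = 0.217 mg
xylose: 10.1 g/L × 0.411 L = 4.151 g
arabinose: 11 g/L × 0.411 L = 4.521 g
sodium chloride: 19.1 g/L × 0.411 L = 7.850 g

soytone 6.124 g; biotin 0.217 mg; xylose 4.151 g; arabinose 4.521 g; sodium chloride 7.850 g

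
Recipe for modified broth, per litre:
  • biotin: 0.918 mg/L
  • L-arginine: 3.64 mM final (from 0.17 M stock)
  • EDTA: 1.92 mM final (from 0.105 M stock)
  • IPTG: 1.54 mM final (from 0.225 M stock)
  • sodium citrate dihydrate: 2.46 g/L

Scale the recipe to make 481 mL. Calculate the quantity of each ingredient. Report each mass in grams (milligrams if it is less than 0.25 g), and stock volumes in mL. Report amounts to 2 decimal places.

Scale factor relative to 1 L: 0.481.
biotin: 0.918 mg/L × 0.481 L = 0.44 mg
L-arginine: V = C2·V2/C1 = 3.64 mM × 481 mL ÷ 170 mM = 10.30 mL
EDTA: V = C2·V2/C1 = 1.92 mM × 481 mL ÷ 105 mM = 8.80 mL
IPTG: C1V1 = C2V2 → 1.54 mM × 481 mL ÷ 225 mM = 3.29 mL
sodium citrate dihydrate: 2.46 g/L × 0.481 L = 1.18 g

biotin 0.44 mg; L-arginine 10.30 mL; EDTA 8.80 mL; IPTG 3.29 mL; sodium citrate dihydrate 1.18 g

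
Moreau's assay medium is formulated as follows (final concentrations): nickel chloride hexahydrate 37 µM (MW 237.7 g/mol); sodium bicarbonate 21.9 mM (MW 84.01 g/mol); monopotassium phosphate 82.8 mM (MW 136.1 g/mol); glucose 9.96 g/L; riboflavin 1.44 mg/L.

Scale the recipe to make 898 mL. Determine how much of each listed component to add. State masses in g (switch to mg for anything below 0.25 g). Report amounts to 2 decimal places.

nickel chloride hexahydrate 7.90 mg; sodium bicarbonate 1.65 g; monopotassium phosphate 10.12 g; glucose 8.94 g; riboflavin 1.29 mg

Working volume: 898 mL = 0.898 L.
nickel chloride hexahydrate: 37 µmol/L × 237.7 g/mol × 0.898 L ÷ 1000 = 7.90 mg
sodium bicarbonate: 21.9 mmol/L × 84.01 g/mol × 0.898 L ÷ 1000 = 1.65 g
monopotassium phosphate: 82.8 mmol/L × 136.1 g/mol × 0.898 L ÷ 1000 = 10.12 g
glucose: 9.96 g/L × 0.898 L = 8.94 g
riboflavin: 1.44 mg/L × 0.898 L = 1.29 mg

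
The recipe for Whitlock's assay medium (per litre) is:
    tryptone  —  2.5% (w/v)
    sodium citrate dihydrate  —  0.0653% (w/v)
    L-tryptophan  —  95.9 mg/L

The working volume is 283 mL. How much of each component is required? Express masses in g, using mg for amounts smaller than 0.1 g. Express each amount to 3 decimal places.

tryptone 7.075 g; sodium citrate dihydrate 0.185 g; L-tryptophan 27.140 mg

Target volume = 283 mL = 0.283 L.
tryptone: 2.5% w/v = 25 g/L → 25 × 0.283 L = 7.075 g
sodium citrate dihydrate: 0.0653% w/v = 0.653 g/L → 0.653 × 0.283 L = 0.185 g
L-tryptophan: 95.9 mg/L × 0.283 L = 27.140 mg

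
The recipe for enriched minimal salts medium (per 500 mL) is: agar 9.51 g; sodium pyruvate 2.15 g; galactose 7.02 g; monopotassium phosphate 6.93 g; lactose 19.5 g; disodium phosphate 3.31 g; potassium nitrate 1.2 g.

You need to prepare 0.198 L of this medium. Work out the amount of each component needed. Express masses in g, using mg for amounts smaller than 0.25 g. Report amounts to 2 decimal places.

agar 3.77 g; sodium pyruvate 0.85 g; galactose 2.78 g; monopotassium phosphate 2.74 g; lactose 7.72 g; disodium phosphate 1.31 g; potassium nitrate 0.48 g

Ratio of target to recipe volume: 198 / 500 = 0.396.
agar: 9.51 g × (198 mL / 500 mL) = 3.77 g
sodium pyruvate: 2.15 g × (198 mL / 500 mL) = 0.85 g
galactose: 7.02 g × (198 mL / 500 mL) = 2.78 g
monopotassium phosphate: 6.93 g × (198 mL / 500 mL) = 2.74 g
lactose: 19.5 g × (198 mL / 500 mL) = 7.72 g
disodium phosphate: 3.31 g × (198 mL / 500 mL) = 1.31 g
potassium nitrate: 1.2 g × (198 mL / 500 mL) = 0.48 g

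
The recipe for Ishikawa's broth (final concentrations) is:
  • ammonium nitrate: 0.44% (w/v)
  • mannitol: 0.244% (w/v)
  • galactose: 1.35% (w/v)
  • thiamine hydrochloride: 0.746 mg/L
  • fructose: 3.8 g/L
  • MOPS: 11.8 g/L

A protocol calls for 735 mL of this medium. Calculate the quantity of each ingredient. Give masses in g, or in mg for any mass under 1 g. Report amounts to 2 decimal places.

Scale factor relative to 1 L: 0.735.
ammonium nitrate: 0.44 g per 100 mL × 735 mL ÷ 100 = 3.23 g
mannitol: 0.244% w/v = 2.44 g/L → 2.44 × 0.735 L = 1.79 g
galactose: 1.35 g per 100 mL × 735 mL ÷ 100 = 9.92 g
thiamine hydrochloride: 0.746 mg/L × 0.735 L = 0.55 mg
fructose: 3.8 g/L × 0.735 L = 2.79 g
MOPS: 11.8 g/L × 0.735 L = 8.67 g

ammonium nitrate 3.23 g; mannitol 1.79 g; galactose 9.92 g; thiamine hydrochloride 0.55 mg; fructose 2.79 g; MOPS 8.67 g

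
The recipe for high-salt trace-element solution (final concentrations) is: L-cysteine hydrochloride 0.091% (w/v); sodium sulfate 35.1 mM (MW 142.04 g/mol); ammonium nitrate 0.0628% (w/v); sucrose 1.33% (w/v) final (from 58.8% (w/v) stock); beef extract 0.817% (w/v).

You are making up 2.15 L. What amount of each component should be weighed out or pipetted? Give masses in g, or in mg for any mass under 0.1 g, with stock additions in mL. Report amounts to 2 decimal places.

Working volume: 2.15 L.
L-cysteine hydrochloride: 0.091% w/v = 0.91 g/L → 0.91 × 2.15 L = 1.96 g
sodium sulfate: 35.1 mmol/L × 142.04 g/mol × 2.15 L ÷ 1000 = 10.72 g
ammonium nitrate: 0.0628% w/v = 0.628 g/L → 0.628 × 2.15 L = 1.35 g
sucrose: C1V1 = C2V2 → 1.33% ÷ 58.8% × 2150 mL = 48.63 mL
beef extract: 0.817% w/v = 8.17 g/L → 8.17 × 2.15 L = 17.57 g

L-cysteine hydrochloride 1.96 g; sodium sulfate 10.72 g; ammonium nitrate 1.35 g; sucrose 48.63 mL; beef extract 17.57 g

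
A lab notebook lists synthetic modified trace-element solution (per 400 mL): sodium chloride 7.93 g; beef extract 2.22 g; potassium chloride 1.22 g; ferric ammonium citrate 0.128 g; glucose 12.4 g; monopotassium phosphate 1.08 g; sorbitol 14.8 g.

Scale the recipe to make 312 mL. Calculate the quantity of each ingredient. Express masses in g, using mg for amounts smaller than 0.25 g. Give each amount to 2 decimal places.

Ratio of target to recipe volume: 312 / 400 = 0.78.
sodium chloride: 7.93 g × (312 mL / 400 mL) = 6.19 g
beef extract: 2.22 g × (312 mL / 400 mL) = 1.73 g
potassium chloride: 1.22 g × (312 mL / 400 mL) = 0.95 g
ferric ammonium citrate: 0.128 g × (312 mL / 400 mL) = 0.09984 g = 99.84 mg
glucose: 12.4 g × (312 mL / 400 mL) = 9.67 g
monopotassium phosphate: 1.08 g × (312 mL / 400 mL) = 0.84 g
sorbitol: 14.8 g × (312 mL / 400 mL) = 11.54 g

sodium chloride 6.19 g; beef extract 1.73 g; potassium chloride 0.95 g; ferric ammonium citrate 99.84 mg; glucose 9.67 g; monopotassium phosphate 0.84 g; sorbitol 11.54 g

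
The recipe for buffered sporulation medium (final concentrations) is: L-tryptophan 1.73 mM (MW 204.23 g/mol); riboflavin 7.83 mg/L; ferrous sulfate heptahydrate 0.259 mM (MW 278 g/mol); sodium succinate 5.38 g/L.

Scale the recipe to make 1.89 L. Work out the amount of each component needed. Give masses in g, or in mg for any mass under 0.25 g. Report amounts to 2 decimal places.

L-tryptophan 0.67 g; riboflavin 14.80 mg; ferrous sulfate heptahydrate 136.08 mg; sodium succinate 10.17 g

Scale factor relative to 1 L: 1.89.
L-tryptophan: 1.73 mmol/L × 204.23 g/mol × 1.89 L ÷ 1000 = 0.67 g
riboflavin: 7.83 mg/L × 1.89 L = 14.80 mg
ferrous sulfate heptahydrate: 0.259 mmol/L × 278 mg/mmol × 1.89 L = 136.08 mg
sodium succinate: 5.38 g/L × 1.89 L = 10.17 g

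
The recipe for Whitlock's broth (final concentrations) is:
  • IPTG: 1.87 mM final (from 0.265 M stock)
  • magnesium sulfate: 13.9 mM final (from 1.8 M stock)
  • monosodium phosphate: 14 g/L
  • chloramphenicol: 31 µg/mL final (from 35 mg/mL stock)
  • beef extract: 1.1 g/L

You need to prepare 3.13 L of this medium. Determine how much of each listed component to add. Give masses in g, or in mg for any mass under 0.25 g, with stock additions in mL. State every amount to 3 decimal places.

Working volume: 3.13 L.
IPTG: dilute stock: 1.87 mM × 3130 mL ÷ 265 mM = 22.087 mL
magnesium sulfate: V = C2·V2/C1 = 13.9 mM × 3130 mL ÷ 1800 mM = 24.171 mL
monosodium phosphate: 14 g/L × 3.13 L = 43.820 g
chloramphenicol: V = C2·V2/C1 = 31 µg/mL × 3130 mL ÷ 35000 µg/mL = 2.772 mL
beef extract: 1.1 g/L × 3.13 L = 3.443 g

IPTG 22.087 mL; magnesium sulfate 24.171 mL; monosodium phosphate 43.820 g; chloramphenicol 2.772 mL; beef extract 3.443 g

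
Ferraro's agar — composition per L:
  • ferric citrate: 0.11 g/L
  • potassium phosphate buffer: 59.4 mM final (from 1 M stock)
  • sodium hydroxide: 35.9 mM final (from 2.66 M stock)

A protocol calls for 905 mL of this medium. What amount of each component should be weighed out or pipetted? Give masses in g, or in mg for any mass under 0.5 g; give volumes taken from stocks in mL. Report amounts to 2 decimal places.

Target volume = 905 mL = 0.905 L.
ferric citrate: 0.11 g/L × 0.905 L = 0.09955 g = 99.55 mg
potassium phosphate buffer: dilute stock: 59.4 mM × 905 mL ÷ 1000 mM = 53.76 mL
sodium hydroxide: V = C2·V2/C1 = 35.9 mM × 905 mL ÷ 2660 mM = 12.21 mL

ferric citrate 99.55 mg; potassium phosphate buffer 53.76 mL; sodium hydroxide 12.21 mL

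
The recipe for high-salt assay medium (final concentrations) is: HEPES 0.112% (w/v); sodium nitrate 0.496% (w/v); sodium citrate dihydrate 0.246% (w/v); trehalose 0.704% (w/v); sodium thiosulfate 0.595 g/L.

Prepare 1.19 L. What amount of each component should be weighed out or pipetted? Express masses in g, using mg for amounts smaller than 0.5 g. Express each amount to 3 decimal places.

Scale factor relative to 1 L: 1.19.
HEPES: 0.112% w/v = 1.12 g/L → 1.12 × 1.19 L = 1.333 g
sodium nitrate: 0.496% w/v = 4.96 g/L → 4.96 × 1.19 L = 5.902 g
sodium citrate dihydrate: 0.246 g per 100 mL × 1190 mL ÷ 100 = 2.927 g
trehalose: 0.704 g per 100 mL × 1190 mL ÷ 100 = 8.378 g
sodium thiosulfate: 0.595 g/L × 1.19 L = 0.708 g

HEPES 1.333 g; sodium nitrate 5.902 g; sodium citrate dihydrate 2.927 g; trehalose 8.378 g; sodium thiosulfate 0.708 g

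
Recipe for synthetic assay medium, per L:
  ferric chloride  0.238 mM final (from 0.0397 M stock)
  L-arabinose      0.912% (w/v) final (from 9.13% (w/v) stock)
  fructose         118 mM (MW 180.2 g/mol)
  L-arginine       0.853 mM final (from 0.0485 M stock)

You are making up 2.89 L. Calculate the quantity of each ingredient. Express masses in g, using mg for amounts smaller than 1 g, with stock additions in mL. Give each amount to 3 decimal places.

Working volume: 2.89 L.
ferric chloride: C1V1 = C2V2 → 0.238 mM × 2890 mL ÷ 39.7 mM = 17.325 mL
L-arabinose: C1V1 = C2V2 → 0.912% ÷ 9.13% × 2890 mL = 288.683 mL
fructose: 118 mmol/L × 180.2 g/mol × 2.89 L ÷ 1000 = 61.452 g
L-arginine: V = C2·V2/C1 = 0.853 mM × 2890 mL ÷ 48.5 mM = 50.828 mL

ferric chloride 17.325 mL; L-arabinose 288.683 mL; fructose 61.452 g; L-arginine 50.828 mL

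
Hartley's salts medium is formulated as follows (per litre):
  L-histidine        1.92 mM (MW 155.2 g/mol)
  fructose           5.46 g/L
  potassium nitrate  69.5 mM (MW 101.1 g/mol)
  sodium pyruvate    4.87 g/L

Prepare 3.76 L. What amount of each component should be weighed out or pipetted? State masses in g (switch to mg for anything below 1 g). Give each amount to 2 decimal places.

Scale factor relative to 1 L: 3.76.
L-histidine: 1.92 mmol/L × 155.2 g/mol × 3.76 L ÷ 1000 = 1.12 g
fructose: 5.46 g/L × 3.76 L = 20.53 g
potassium nitrate: 69.5 mmol/L × 101.1 g/mol × 3.76 L ÷ 1000 = 26.42 g
sodium pyruvate: 4.87 g/L × 3.76 L = 18.31 g

L-histidine 1.12 g; fructose 20.53 g; potassium nitrate 26.42 g; sodium pyruvate 18.31 g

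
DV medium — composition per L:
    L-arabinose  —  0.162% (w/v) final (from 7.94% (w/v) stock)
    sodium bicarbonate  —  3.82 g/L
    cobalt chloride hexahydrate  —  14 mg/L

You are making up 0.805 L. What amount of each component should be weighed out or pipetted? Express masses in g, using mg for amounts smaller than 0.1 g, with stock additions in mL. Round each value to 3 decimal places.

Scale factor relative to 1 L: 0.805.
L-arabinose: dilute stock: 0.162% ÷ 7.94% × 805 mL = 16.424 mL
sodium bicarbonate: 3.82 g/L × 0.805 L = 3.075 g
cobalt chloride hexahydrate: 14 mg/L × 0.805 L = 11.270 mg

L-arabinose 16.424 mL; sodium bicarbonate 3.075 g; cobalt chloride hexahydrate 11.270 mg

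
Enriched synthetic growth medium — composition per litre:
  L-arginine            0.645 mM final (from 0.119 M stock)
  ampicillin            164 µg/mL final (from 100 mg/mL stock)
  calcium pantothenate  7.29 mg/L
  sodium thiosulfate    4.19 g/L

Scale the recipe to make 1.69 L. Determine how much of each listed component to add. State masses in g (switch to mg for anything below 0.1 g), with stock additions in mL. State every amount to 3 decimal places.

Working volume: 1.69 L.
L-arginine: dilute stock: 0.645 mM × 1690 mL ÷ 119 mM = 9.160 mL
ampicillin: dilute stock: 164 µg/mL × 1690 mL ÷ 100000 µg/mL = 2.772 mL
calcium pantothenate: 7.29 mg/L × 1.69 L = 12.320 mg
sodium thiosulfate: 4.19 g/L × 1.69 L = 7.081 g

L-arginine 9.160 mL; ampicillin 2.772 mL; calcium pantothenate 12.320 mg; sodium thiosulfate 7.081 g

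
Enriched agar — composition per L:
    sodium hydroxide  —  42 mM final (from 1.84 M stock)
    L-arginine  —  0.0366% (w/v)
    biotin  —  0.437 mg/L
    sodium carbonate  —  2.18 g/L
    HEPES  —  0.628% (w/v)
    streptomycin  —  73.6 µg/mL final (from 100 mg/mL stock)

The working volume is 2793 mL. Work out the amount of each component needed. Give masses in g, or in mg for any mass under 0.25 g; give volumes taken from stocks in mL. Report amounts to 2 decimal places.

Target volume = 2793 mL = 2.793 L.
sodium hydroxide: V = C2·V2/C1 = 42 mM × 2793 mL ÷ 1840 mM = 63.75 mL
L-arginine: 0.0366% w/v = 0.366 g/L → 0.366 × 2.793 L = 1.02 g
biotin: 0.437 mg/L × 2.793 L = 1.22 mg
sodium carbonate: 2.18 g/L × 2.793 L = 6.09 g
HEPES: 0.628% w/v = 6.28 g/L → 6.28 × 2.793 L = 17.54 g
streptomycin: V = C2·V2/C1 = 73.6 µg/mL × 2793 mL ÷ 100000 µg/mL = 2.06 mL

sodium hydroxide 63.75 mL; L-arginine 1.02 g; biotin 1.22 mg; sodium carbonate 6.09 g; HEPES 17.54 g; streptomycin 2.06 mL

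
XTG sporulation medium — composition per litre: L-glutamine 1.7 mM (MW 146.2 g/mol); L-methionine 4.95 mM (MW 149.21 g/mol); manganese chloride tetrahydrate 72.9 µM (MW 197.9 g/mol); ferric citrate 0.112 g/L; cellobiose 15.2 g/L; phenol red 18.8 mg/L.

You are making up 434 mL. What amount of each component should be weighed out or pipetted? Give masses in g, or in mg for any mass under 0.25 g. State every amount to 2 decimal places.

L-glutamine 107.87 mg; L-methionine 0.32 g; manganese chloride tetrahydrate 6.26 mg; ferric citrate 48.61 mg; cellobiose 6.60 g; phenol red 8.16 mg

Working volume: 434 mL = 0.434 L.
L-glutamine: 1.7 mmol/L × 146.2 mg/mmol × 0.434 L = 107.87 mg
L-methionine: 4.95 mmol/L × 149.21 g/mol × 0.434 L ÷ 1000 = 0.32 g
manganese chloride tetrahydrate: 72.9 µmol/L × 197.9 g/mol × 0.434 L ÷ 1000 = 6.26 mg
ferric citrate: 0.112 g/L × 0.434 L = 0.048608 g = 48.61 mg
cellobiose: 15.2 g/L × 0.434 L = 6.60 g
phenol red: 18.8 mg/L × 0.434 L = 8.16 mg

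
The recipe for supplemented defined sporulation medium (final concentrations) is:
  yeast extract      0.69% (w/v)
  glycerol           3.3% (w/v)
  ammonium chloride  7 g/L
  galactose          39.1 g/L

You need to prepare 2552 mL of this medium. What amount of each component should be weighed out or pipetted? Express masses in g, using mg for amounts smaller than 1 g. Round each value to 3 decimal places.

yeast extract 17.609 g; glycerol 84.216 g; ammonium chloride 17.864 g; galactose 99.783 g

Target volume = 2552 mL = 2.552 L.
yeast extract: 0.69% w/v = 6.9 g/L → 6.9 × 2.552 L = 17.609 g
glycerol: 3.3 g per 100 mL × 2552 mL ÷ 100 = 84.216 g
ammonium chloride: 7 g/L × 2.552 L = 17.864 g
galactose: 39.1 g/L × 2.552 L = 99.783 g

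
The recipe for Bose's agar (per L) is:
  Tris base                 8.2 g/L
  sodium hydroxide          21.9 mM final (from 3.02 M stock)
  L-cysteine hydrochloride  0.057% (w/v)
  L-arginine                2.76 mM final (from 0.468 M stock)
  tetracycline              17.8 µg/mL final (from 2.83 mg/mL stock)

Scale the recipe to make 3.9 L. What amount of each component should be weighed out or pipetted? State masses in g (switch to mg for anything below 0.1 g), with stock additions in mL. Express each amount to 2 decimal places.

Tris base 31.98 g; sodium hydroxide 28.28 mL; L-cysteine hydrochloride 2.22 g; L-arginine 23.00 mL; tetracycline 24.53 mL

Scale factor relative to 1 L: 3.9.
Tris base: 8.2 g/L × 3.9 L = 31.98 g
sodium hydroxide: V = C2·V2/C1 = 21.9 mM × 3900 mL ÷ 3020 mM = 28.28 mL
L-cysteine hydrochloride: 0.057 g per 100 mL × 3900 mL ÷ 100 = 2.22 g
L-arginine: dilute stock: 2.76 mM × 3900 mL ÷ 468 mM = 23.00 mL
tetracycline: C1V1 = C2V2 → 17.8 µg/mL × 3900 mL ÷ 2830 µg/mL = 24.53 mL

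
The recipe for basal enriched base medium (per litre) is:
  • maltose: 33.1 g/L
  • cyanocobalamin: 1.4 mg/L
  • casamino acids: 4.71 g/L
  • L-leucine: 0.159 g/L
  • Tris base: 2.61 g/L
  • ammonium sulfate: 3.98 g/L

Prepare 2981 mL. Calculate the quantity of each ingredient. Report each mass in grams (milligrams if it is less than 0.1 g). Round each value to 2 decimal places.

maltose 98.67 g; cyanocobalamin 4.17 mg; casamino acids 14.04 g; L-leucine 0.47 g; Tris base 7.78 g; ammonium sulfate 11.86 g

Working volume: 2981 mL = 2.981 L.
maltose: 33.1 g/L × 2.981 L = 98.67 g
cyanocobalamin: 1.4 mg/L × 2.981 L = 4.17 mg
casamino acids: 4.71 g/L × 2.981 L = 14.04 g
L-leucine: 0.159 g/L × 2.981 L = 0.47 g
Tris base: 2.61 g/L × 2.981 L = 7.78 g
ammonium sulfate: 3.98 g/L × 2.981 L = 11.86 g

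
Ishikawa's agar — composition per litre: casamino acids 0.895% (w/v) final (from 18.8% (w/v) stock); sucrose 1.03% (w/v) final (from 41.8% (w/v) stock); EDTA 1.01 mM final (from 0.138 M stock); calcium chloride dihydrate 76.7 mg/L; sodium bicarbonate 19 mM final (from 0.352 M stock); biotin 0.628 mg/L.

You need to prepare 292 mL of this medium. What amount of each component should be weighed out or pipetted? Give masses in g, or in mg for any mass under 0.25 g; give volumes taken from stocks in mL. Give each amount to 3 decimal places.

Target volume = 292 mL = 0.292 L.
casamino acids: V = C2·V2/C1 = 0.895% ÷ 18.8% × 292 mL = 13.901 mL
sucrose: dilute stock: 1.03% ÷ 41.8% × 292 mL = 7.195 mL
EDTA: C1V1 = C2V2 → 1.01 mM × 292 mL ÷ 138 mM = 2.137 mL
calcium chloride dihydrate: 76.7 mg/L × 0.292 L = 22.396 mg
sodium bicarbonate: dilute stock: 19 mM × 292 mL ÷ 352 mM = 15.761 mL
biotin: 0.628 mg/L × 0.292 L = 0.183 mg

casamino acids 13.901 mL; sucrose 7.195 mL; EDTA 2.137 mL; calcium chloride dihydrate 22.396 mg; sodium bicarbonate 15.761 mL; biotin 0.183 mg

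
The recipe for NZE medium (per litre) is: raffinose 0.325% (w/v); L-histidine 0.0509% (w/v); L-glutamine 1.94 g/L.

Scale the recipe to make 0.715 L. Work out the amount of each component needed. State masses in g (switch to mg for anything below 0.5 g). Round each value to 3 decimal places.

raffinose 2.324 g; L-histidine 363.935 mg; L-glutamine 1.387 g

Working volume: 0.715 L.
raffinose: 0.325 g per 100 mL × 715 mL ÷ 100 = 2.324 g
L-histidine: 0.0509 g per 100 mL × 715 mL ÷ 100 = 0.363935 g = 363.935 mg
L-glutamine: 1.94 g/L × 0.715 L = 1.387 g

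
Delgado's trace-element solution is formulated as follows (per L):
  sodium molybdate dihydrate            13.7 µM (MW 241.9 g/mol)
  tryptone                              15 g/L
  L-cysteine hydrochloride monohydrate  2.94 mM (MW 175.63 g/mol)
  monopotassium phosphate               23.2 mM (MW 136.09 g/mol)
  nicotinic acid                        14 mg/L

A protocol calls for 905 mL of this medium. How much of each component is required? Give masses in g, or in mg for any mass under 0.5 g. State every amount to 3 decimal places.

Working volume: 905 mL = 0.905 L.
sodium molybdate dihydrate: 13.7 µmol/L × 241.9 g/mol × 0.905 L ÷ 1000 = 2.999 mg
tryptone: 15 g/L × 0.905 L = 13.575 g
L-cysteine hydrochloride monohydrate: 2.94 mmol/L × 175.63 mg/mmol × 0.905 L = 467.299 mg
monopotassium phosphate: 23.2 mmol/L × 136.09 g/mol × 0.905 L ÷ 1000 = 2.857 g
nicotinic acid: 14 mg/L × 0.905 L = 12.670 mg

sodium molybdate dihydrate 2.999 mg; tryptone 13.575 g; L-cysteine hydrochloride monohydrate 467.299 mg; monopotassium phosphate 2.857 g; nicotinic acid 12.670 mg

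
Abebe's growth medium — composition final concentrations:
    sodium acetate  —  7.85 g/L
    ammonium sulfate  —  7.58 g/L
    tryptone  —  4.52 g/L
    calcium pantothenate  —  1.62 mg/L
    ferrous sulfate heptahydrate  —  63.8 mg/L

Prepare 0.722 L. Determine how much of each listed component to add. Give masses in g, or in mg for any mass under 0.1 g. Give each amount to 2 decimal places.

sodium acetate 5.67 g; ammonium sulfate 5.47 g; tryptone 3.26 g; calcium pantothenate 1.17 mg; ferrous sulfate heptahydrate 46.06 mg

Scale factor relative to 1 L: 0.722.
sodium acetate: 7.85 g/L × 0.722 L = 5.67 g
ammonium sulfate: 7.58 g/L × 0.722 L = 5.47 g
tryptone: 4.52 g/L × 0.722 L = 3.26 g
calcium pantothenate: 1.62 mg/L × 0.722 L = 1.17 mg
ferrous sulfate heptahydrate: 63.8 mg/L × 0.722 L = 46.06 mg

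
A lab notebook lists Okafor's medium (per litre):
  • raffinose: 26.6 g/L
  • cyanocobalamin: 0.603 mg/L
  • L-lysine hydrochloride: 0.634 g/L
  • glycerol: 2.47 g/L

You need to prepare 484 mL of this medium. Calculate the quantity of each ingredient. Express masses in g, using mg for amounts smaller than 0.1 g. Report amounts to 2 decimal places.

raffinose 12.87 g; cyanocobalamin 0.29 mg; L-lysine hydrochloride 0.31 g; glycerol 1.20 g

Scale factor relative to 1 L: 0.484.
raffinose: 26.6 g/L × 0.484 L = 12.87 g
cyanocobalamin: 0.603 mg/L × 0.484 L = 0.29 mg
L-lysine hydrochloride: 0.634 g/L × 0.484 L = 0.31 g
glycerol: 2.47 g/L × 0.484 L = 1.20 g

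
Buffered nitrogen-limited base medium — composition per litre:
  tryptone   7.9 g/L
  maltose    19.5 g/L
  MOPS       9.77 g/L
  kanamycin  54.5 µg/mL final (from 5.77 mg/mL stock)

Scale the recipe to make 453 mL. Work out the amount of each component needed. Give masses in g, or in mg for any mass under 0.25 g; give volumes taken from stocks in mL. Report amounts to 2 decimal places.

tryptone 3.58 g; maltose 8.83 g; MOPS 4.43 g; kanamycin 4.28 mL

Working volume: 453 mL = 0.453 L.
tryptone: 7.9 g/L × 0.453 L = 3.58 g
maltose: 19.5 g/L × 0.453 L = 8.83 g
MOPS: 9.77 g/L × 0.453 L = 4.43 g
kanamycin: C1V1 = C2V2 → 54.5 µg/mL × 453 mL ÷ 5770 µg/mL = 4.28 mL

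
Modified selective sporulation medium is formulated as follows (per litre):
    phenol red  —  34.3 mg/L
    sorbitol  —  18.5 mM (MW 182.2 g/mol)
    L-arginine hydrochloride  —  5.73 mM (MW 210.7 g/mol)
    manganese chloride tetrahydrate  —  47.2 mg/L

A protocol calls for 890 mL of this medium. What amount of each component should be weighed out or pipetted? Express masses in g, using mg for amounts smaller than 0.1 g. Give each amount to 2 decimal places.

phenol red 30.53 mg; sorbitol 3.00 g; L-arginine hydrochloride 1.07 g; manganese chloride tetrahydrate 42.01 mg

Working volume: 890 mL = 0.89 L.
phenol red: 34.3 mg/L × 0.89 L = 30.53 mg
sorbitol: 18.5 mmol/L × 182.2 g/mol × 0.89 L ÷ 1000 = 3.00 g
L-arginine hydrochloride: 5.73 mmol/L × 210.7 g/mol × 0.89 L ÷ 1000 = 1.07 g
manganese chloride tetrahydrate: 47.2 mg/L × 0.89 L = 42.01 mg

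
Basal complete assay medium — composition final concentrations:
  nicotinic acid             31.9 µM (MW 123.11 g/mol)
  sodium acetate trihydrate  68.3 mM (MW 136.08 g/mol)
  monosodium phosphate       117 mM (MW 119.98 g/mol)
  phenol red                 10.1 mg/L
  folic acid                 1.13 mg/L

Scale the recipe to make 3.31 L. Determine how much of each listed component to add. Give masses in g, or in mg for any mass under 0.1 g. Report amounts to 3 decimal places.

nicotinic acid 12.999 mg; sodium acetate trihydrate 30.764 g; monosodium phosphate 46.465 g; phenol red 33.431 mg; folic acid 3.740 mg

Working volume: 3.31 L.
nicotinic acid: 31.9 µmol/L × 123.11 g/mol × 3.31 L ÷ 1000 = 12.999 mg
sodium acetate trihydrate: 68.3 mmol/L × 136.08 g/mol × 3.31 L ÷ 1000 = 30.764 g
monosodium phosphate: 117 mmol/L × 119.98 g/mol × 3.31 L ÷ 1000 = 46.465 g
phenol red: 10.1 mg/L × 3.31 L = 33.431 mg
folic acid: 1.13 mg/L × 3.31 L = 3.740 mg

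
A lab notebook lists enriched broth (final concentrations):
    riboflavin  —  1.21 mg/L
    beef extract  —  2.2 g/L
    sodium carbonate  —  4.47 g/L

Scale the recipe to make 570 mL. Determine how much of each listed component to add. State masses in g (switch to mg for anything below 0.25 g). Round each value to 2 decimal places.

Target volume = 570 mL = 0.57 L.
riboflavin: 1.21 mg/L × 0.57 L = 0.69 mg
beef extract: 2.2 g/L × 0.57 L = 1.25 g
sodium carbonate: 4.47 g/L × 0.57 L = 2.55 g

riboflavin 0.69 mg; beef extract 1.25 g; sodium carbonate 2.55 g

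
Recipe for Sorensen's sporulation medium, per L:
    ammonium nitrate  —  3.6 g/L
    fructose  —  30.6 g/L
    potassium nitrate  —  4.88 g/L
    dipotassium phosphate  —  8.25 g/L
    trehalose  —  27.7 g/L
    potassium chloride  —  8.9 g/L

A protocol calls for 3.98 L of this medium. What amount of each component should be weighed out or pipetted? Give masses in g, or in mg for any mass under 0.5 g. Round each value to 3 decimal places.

Working volume: 3.98 L.
ammonium nitrate: 3.6 g/L × 3.98 L = 14.328 g
fructose: 30.6 g/L × 3.98 L = 121.788 g
potassium nitrate: 4.88 g/L × 3.98 L = 19.422 g
dipotassium phosphate: 8.25 g/L × 3.98 L = 32.835 g
trehalose: 27.7 g/L × 3.98 L = 110.246 g
potassium chloride: 8.9 g/L × 3.98 L = 35.422 g

ammonium nitrate 14.328 g; fructose 121.788 g; potassium nitrate 19.422 g; dipotassium phosphate 32.835 g; trehalose 110.246 g; potassium chloride 35.422 g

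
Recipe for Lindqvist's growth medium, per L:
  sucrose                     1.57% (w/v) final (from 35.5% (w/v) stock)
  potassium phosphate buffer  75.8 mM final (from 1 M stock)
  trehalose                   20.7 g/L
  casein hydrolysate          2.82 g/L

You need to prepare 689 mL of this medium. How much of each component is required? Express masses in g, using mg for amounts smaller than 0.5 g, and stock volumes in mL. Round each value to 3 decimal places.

Working volume: 689 mL = 0.689 L.
sucrose: dilute stock: 1.57% ÷ 35.5% × 689 mL = 30.471 mL
potassium phosphate buffer: dilute stock: 75.8 mM × 689 mL ÷ 1000 mM = 52.226 mL
trehalose: 20.7 g/L × 0.689 L = 14.262 g
casein hydrolysate: 2.82 g/L × 0.689 L = 1.943 g

sucrose 30.471 mL; potassium phosphate buffer 52.226 mL; trehalose 14.262 g; casein hydrolysate 1.943 g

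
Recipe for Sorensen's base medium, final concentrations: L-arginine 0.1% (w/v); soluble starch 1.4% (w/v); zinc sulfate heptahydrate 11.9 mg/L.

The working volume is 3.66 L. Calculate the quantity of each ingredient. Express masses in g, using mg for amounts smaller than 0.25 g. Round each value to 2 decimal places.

Working volume: 3.66 L.
L-arginine: 0.1% w/v = 1 g/L → 1 × 3.66 L = 3.66 g
soluble starch: 1.4% w/v = 14 g/L → 14 × 3.66 L = 51.24 g
zinc sulfate heptahydrate: 11.9 mg/L × 3.66 L = 43.55 mg

L-arginine 3.66 g; soluble starch 51.24 g; zinc sulfate heptahydrate 43.55 mg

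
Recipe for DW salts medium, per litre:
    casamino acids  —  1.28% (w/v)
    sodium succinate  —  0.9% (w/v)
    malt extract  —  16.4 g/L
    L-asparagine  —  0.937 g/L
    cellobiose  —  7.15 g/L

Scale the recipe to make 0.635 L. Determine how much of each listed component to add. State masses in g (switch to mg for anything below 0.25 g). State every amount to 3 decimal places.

Working volume: 0.635 L.
casamino acids: 1.28 g per 100 mL × 635 mL ÷ 100 = 8.128 g
sodium succinate: 0.9 g per 100 mL × 635 mL ÷ 100 = 5.715 g
malt extract: 16.4 g/L × 0.635 L = 10.414 g
L-asparagine: 0.937 g/L × 0.635 L = 0.595 g
cellobiose: 7.15 g/L × 0.635 L = 4.540 g

casamino acids 8.128 g; sodium succinate 5.715 g; malt extract 10.414 g; L-asparagine 0.595 g; cellobiose 4.540 g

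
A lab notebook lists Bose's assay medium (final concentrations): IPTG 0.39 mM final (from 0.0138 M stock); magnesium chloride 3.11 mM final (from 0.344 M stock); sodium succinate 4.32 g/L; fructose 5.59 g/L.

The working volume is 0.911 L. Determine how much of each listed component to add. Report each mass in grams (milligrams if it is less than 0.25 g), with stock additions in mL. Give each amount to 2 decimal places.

IPTG 25.75 mL; magnesium chloride 8.24 mL; sodium succinate 3.94 g; fructose 5.09 g

Working volume: 0.911 L.
IPTG: C1V1 = C2V2 → 0.39 mM × 911 mL ÷ 13.8 mM = 25.75 mL
magnesium chloride: C1V1 = C2V2 → 3.11 mM × 911 mL ÷ 344 mM = 8.24 mL
sodium succinate: 4.32 g/L × 0.911 L = 3.94 g
fructose: 5.59 g/L × 0.911 L = 5.09 g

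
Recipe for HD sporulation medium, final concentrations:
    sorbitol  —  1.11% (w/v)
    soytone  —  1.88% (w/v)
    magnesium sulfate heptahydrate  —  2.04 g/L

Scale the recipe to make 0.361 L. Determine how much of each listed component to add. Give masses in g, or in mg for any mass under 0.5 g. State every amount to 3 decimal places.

sorbitol 4.007 g; soytone 6.787 g; magnesium sulfate heptahydrate 0.736 g

Working volume: 0.361 L.
sorbitol: 1.11 g per 100 mL × 361 mL ÷ 100 = 4.007 g
soytone: 1.88 g per 100 mL × 361 mL ÷ 100 = 6.787 g
magnesium sulfate heptahydrate: 2.04 g/L × 0.361 L = 0.736 g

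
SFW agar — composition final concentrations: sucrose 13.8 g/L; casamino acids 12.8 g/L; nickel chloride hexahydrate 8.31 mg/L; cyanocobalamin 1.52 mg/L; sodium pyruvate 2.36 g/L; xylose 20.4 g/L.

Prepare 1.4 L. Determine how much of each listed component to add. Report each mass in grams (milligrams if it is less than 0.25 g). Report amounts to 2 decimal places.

Working volume: 1.4 L.
sucrose: 13.8 g/L × 1.4 L = 19.32 g
casamino acids: 12.8 g/L × 1.4 L = 17.92 g
nickel chloride hexahydrate: 8.31 mg/L × 1.4 L = 11.63 mg
cyanocobalamin: 1.52 mg/L × 1.4 L = 2.13 mg
sodium pyruvate: 2.36 g/L × 1.4 L = 3.30 g
xylose: 20.4 g/L × 1.4 L = 28.56 g

sucrose 19.32 g; casamino acids 17.92 g; nickel chloride hexahydrate 11.63 mg; cyanocobalamin 2.13 mg; sodium pyruvate 3.30 g; xylose 28.56 g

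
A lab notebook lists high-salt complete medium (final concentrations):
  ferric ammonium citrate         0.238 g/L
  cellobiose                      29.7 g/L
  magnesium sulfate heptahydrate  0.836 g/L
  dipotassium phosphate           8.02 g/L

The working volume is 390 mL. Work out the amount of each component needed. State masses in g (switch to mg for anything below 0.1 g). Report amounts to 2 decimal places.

ferric ammonium citrate 92.82 mg; cellobiose 11.58 g; magnesium sulfate heptahydrate 0.33 g; dipotassium phosphate 3.13 g

Target volume = 390 mL = 0.39 L.
ferric ammonium citrate: 0.238 g/L × 0.39 L = 0.09282 g = 92.82 mg
cellobiose: 29.7 g/L × 0.39 L = 11.58 g
magnesium sulfate heptahydrate: 0.836 g/L × 0.39 L = 0.33 g
dipotassium phosphate: 8.02 g/L × 0.39 L = 3.13 g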